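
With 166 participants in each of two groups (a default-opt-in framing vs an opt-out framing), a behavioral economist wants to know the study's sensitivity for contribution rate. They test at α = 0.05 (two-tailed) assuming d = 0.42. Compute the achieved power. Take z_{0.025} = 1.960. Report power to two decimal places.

power ≈ 0.97

For two equal groups, power = Φ(d·√(n/2) − z_{α/2}).
d·√(n/2) = 0.42 × √(166/2) = 0.42 × 9.110 = 3.826.
z_β = 3.826 − 1.960 = 1.866.
Power = Φ(1.866) = 0.969.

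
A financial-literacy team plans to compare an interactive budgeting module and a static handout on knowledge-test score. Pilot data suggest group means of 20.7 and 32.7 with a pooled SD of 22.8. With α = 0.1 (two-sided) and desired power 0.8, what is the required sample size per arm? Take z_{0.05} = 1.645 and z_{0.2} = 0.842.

Cohen's d = |M₁ − M₂| / SD_pooled = |20.7 − 32.7| / 22.8 = 12.0 / 22.8 = 0.526.
For two independent groups with equal n: n = 2·((z_{α/2} + z_β) / d)².
z_{α/2} + z_β = 1.645 + 0.842 = 2.487.
n = 2 × (2.487 / 0.526)² = 2 × 4.728² = 2 × 22.36 = 44.7.
Round up to the next whole participant.

n = 45 per group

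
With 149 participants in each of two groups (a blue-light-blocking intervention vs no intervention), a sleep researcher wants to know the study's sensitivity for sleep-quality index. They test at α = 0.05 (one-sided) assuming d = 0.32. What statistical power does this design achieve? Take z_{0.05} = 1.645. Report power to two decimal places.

power ≈ 0.87

For two equal groups, power = Φ(d·√(n/2) − z_{α}).
d·√(n/2) = 0.32 × √(149/2) = 0.32 × 8.631 = 2.762.
z_β = 2.762 − 1.645 = 1.117.
Power = Φ(1.117) = 0.868.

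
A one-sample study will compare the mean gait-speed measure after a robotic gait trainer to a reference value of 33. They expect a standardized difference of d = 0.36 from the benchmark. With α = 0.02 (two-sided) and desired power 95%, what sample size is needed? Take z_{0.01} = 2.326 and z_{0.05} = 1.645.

For a one-sample test: n = ((z_{α/2} + z_β) / d)².
z_{α/2} + z_β = 2.326 + 1.645 = 3.971.
n = (3.971 / 0.36)² = 11.031² = 121.67.
Round up.

n = 122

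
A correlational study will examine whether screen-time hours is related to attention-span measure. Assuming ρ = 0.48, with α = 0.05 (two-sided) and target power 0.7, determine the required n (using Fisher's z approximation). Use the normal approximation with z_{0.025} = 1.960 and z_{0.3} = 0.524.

Fisher's z: C = ½·ln((1+r)/(1−r)) = ½·ln(2.8462) = 0.5230.
n = ((z_{α/2} + z_β)/C)² + 3.
(1.960 + 0.524) / 0.5230 = 2.484 / 0.5230 = 4.750.
n = 4.750² + 3 = 22.56 + 3 = 25.6.
Round up.

n = 26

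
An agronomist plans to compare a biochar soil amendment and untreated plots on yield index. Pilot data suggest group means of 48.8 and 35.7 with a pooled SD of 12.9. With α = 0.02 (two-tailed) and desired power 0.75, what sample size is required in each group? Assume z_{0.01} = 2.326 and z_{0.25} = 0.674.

Cohen's d = |M₁ − M₂| / SD_pooled = |48.8 − 35.7| / 12.9 = 13.1 / 12.9 = 1.016.
For two independent groups with equal n: n = 2·((z_{α/2} + z_β) / d)².
z_{α/2} + z_β = 2.326 + 0.674 = 3.000.
n = 2 × (3.000 / 1.016)² = 2 × 2.953² = 2 × 8.72 = 17.4.
Round up to the next whole participant.

n = 18 per group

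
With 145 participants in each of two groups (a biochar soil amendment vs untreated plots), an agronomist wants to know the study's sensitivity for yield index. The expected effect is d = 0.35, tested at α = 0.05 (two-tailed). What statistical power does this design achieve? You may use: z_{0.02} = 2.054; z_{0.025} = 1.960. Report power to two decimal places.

power ≈ 0.85

For two equal groups, power = Φ(d·√(n/2) − z_{α/2}).
d·√(n/2) = 0.35 × √(145/2) = 0.35 × 8.515 = 2.980.
z_β = 2.980 − 1.960 = 1.020.
Power = Φ(1.020) = 0.846.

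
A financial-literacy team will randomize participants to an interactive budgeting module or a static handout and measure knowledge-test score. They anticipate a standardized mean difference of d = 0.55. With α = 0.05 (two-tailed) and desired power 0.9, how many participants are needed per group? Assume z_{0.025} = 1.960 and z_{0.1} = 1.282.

n = 70 per group

For two independent groups with equal n: n = 2·((z_{α/2} + z_β) / d)².
z_{α/2} + z_β = 1.960 + 1.282 = 3.242.
n = 2 × (3.242 / 0.55)² = 2 × 5.895² = 2 × 34.75 = 69.5.
Round up to the next whole participant.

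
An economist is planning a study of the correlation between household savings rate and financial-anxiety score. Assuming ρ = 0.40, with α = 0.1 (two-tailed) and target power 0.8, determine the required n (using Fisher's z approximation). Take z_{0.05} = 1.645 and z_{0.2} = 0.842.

n = 38

Fisher's z: C = ½·ln((1+r)/(1−r)) = ½·ln(2.3333) = 0.4236.
n = ((z_{α/2} + z_β)/C)² + 3.
(1.645 + 0.842) / 0.4236 = 2.487 / 0.4236 = 5.871.
n = 5.871² + 3 = 34.47 + 3 = 37.5.
Round up.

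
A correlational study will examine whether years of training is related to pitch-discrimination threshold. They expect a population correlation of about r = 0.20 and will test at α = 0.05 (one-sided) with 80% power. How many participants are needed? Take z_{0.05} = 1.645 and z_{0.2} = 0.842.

n = 154

Fisher's z: C = ½·ln((1+r)/(1−r)) = ½·ln(1.5000) = 0.2027.
n = ((z_{α} + z_β)/C)² + 3.
(1.645 + 0.842) / 0.2027 = 2.487 / 0.2027 = 12.269.
n = 12.269² + 3 = 150.54 + 3 = 153.5.
Round up.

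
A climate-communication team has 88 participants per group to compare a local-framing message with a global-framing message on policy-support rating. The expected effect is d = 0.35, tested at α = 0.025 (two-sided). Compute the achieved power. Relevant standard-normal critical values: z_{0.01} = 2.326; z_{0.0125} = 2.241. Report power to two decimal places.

power ≈ 0.53

For two equal groups, power = Φ(d·√(n/2) − z_{α/2}).
d·√(n/2) = 0.35 × √(88/2) = 0.35 × 6.633 = 2.322.
z_β = 2.322 − 2.241 = 0.081.
Power = Φ(0.081) = 0.532.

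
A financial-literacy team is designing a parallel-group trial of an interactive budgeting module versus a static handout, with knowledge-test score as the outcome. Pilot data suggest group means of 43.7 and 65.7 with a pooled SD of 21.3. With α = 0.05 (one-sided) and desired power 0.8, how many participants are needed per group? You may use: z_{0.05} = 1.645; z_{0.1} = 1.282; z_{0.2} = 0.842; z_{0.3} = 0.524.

Cohen's d = |M₁ − M₂| / SD_pooled = |43.7 − 65.7| / 21.3 = 22.0 / 21.3 = 1.033.
For two independent groups with equal n: n = 2·((z_{α} + z_β) / d)².
z_{α} + z_β = 1.645 + 0.842 = 2.487.
n = 2 × (2.487 / 1.033)² = 2 × 2.408² = 2 × 5.80 = 11.6.
Round up to the next whole participant.

n = 12 per group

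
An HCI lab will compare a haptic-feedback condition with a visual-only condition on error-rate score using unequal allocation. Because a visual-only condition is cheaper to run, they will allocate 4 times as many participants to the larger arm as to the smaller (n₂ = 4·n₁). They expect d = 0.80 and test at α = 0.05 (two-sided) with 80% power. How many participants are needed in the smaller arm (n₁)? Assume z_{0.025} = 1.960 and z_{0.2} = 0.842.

With allocation ratio k = n₂/n₁ = 4, Var(x̄₁−x̄₂) = σ²(1/n₁ + 1/(k·n₁)) = σ²·(k+1)/(k·n₁).
So n₁ = (1 + 1/k)·((z_{α/2} + z_β)/d)² = 1.250 × (2.802/0.80)².
n₁ = 1.250 × 12.27 = 15.3.
Round up: n₁ = 16, giving n₂ = 4 × 16 = 64.

n₁ = 16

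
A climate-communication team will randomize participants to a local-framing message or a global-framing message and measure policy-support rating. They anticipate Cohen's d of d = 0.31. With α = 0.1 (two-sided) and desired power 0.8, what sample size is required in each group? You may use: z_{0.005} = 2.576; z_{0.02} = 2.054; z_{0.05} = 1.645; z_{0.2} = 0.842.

n = 129 per group

For two independent groups with equal n: n = 2·((z_{α/2} + z_β) / d)².
z_{α/2} + z_β = 1.645 + 0.842 = 2.487.
n = 2 × (2.487 / 0.31)² = 2 × 8.023² = 2 × 64.36 = 128.7.
Round up to the next whole participant.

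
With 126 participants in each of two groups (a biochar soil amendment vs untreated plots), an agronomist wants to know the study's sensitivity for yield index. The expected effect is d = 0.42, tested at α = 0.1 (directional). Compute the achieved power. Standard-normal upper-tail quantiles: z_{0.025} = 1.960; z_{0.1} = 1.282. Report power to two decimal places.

power ≈ 0.98

For two equal groups, power = Φ(d·√(n/2) − z_{α}).
d·√(n/2) = 0.42 × √(126/2) = 0.42 × 7.937 = 3.334.
z_β = 3.334 − 1.282 = 2.052.
Power = Φ(2.052) = 0.980.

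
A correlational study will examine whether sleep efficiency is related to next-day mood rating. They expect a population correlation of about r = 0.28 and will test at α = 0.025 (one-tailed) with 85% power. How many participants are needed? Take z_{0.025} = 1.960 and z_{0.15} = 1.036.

n = 112

Fisher's z: C = ½·ln((1+r)/(1−r)) = ½·ln(1.7778) = 0.2877.
n = ((z_{α} + z_β)/C)² + 3.
(1.960 + 1.036) / 0.2877 = 2.996 / 0.2877 = 10.414.
n = 10.414² + 3 = 108.44 + 3 = 111.4.
Round up.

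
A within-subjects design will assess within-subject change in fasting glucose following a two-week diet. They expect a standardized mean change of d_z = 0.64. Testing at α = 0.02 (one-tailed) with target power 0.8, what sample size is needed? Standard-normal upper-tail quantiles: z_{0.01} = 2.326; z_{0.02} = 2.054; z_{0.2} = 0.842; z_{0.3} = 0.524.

For a paired (one-sample on differences) test: n = ((z_{α} + z_β) / d)².
z_{α} + z_β = 2.054 + 0.842 = 2.896.
n = (2.896 / 0.64)² = 4.525² = 20.48.
Round up.

n = 21 pairs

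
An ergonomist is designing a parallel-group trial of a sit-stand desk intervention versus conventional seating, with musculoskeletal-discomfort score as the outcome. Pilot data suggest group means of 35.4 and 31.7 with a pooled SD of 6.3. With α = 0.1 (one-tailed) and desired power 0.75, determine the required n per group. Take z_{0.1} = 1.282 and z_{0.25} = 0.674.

Cohen's d = |M₁ − M₂| / SD_pooled = |35.4 − 31.7| / 6.3 = 3.7 / 6.3 = 0.587.
For two independent groups with equal n: n = 2·((z_{α} + z_β) / d)².
z_{α} + z_β = 1.282 + 0.674 = 1.956.
n = 2 × (1.956 / 0.587)² = 2 × 3.332² = 2 × 11.10 = 22.2.
Round up to the next whole participant.

n = 23 per group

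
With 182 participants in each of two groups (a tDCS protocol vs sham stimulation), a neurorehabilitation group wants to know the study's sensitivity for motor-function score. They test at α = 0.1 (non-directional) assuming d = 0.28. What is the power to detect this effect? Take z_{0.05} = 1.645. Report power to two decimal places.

For two equal groups, power = Φ(d·√(n/2) − z_{α/2}).
d·√(n/2) = 0.28 × √(182/2) = 0.28 × 9.539 = 2.671.
z_β = 2.671 − 1.645 = 1.026.
Power = Φ(1.026) = 0.848.

power ≈ 0.85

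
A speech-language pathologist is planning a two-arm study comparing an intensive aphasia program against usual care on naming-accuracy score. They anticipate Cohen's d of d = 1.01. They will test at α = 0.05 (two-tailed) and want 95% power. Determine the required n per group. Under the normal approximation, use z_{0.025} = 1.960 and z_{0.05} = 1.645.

n = 26 per group

For two independent groups with equal n: n = 2·((z_{α/2} + z_β) / d)².
z_{α/2} + z_β = 1.960 + 1.645 = 3.605.
n = 2 × (3.605 / 1.01)² = 2 × 3.569² = 2 × 12.74 = 25.5.
Round up to the next whole participant.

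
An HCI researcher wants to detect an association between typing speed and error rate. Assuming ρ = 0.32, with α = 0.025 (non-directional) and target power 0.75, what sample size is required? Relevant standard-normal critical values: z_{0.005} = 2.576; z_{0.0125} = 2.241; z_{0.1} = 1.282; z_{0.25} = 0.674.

n = 81

Fisher's z: C = ½·ln((1+r)/(1−r)) = ½·ln(1.9412) = 0.3316.
n = ((z_{α/2} + z_β)/C)² + 3.
(2.241 + 0.674) / 0.3316 = 2.915 / 0.3316 = 8.791.
n = 8.791² + 3 = 77.28 + 3 = 80.3.
Round up.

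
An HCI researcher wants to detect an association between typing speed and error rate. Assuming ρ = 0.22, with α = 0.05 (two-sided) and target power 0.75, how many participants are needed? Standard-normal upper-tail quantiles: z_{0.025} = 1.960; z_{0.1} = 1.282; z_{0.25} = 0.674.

n = 142

Fisher's z: C = ½·ln((1+r)/(1−r)) = ½·ln(1.5641) = 0.2237.
n = ((z_{α/2} + z_β)/C)² + 3.
(1.960 + 0.674) / 0.2237 = 2.634 / 0.2237 = 11.775.
n = 11.775² + 3 = 138.64 + 3 = 141.6.
Round up.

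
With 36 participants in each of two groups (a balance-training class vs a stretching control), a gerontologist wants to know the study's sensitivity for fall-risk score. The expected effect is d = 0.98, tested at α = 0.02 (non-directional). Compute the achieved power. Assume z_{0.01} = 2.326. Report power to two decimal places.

For two equal groups, power = Φ(d·√(n/2) − z_{α/2}).
d·√(n/2) = 0.98 × √(36/2) = 0.98 × 4.243 = 4.158.
z_β = 4.158 − 2.326 = 1.832.
Power = Φ(1.832) = 0.967.

power ≈ 0.97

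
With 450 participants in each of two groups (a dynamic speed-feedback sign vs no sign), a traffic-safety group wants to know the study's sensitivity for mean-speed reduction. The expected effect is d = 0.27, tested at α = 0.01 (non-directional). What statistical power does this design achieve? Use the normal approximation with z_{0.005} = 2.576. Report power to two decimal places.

For two equal groups, power = Φ(d·√(n/2) − z_{α/2}).
d·√(n/2) = 0.27 × √(450/2) = 0.27 × 15.000 = 4.050.
z_β = 4.050 − 2.576 = 1.474.
Power = Φ(1.474) = 0.930.

power ≈ 0.93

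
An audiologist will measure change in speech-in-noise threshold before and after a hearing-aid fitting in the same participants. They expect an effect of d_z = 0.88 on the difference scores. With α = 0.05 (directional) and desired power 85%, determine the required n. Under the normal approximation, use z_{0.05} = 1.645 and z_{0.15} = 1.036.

For a paired (one-sample on differences) test: n = ((z_{α} + z_β) / d)².
z_{α} + z_β = 1.645 + 1.036 = 2.681.
n = (2.681 / 0.88)² = 3.047² = 9.28.
Round up.

n = 10 pairs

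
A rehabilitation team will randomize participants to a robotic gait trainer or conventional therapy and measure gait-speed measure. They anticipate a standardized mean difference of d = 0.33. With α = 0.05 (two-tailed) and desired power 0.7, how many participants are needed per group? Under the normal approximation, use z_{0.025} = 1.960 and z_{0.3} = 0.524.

For two independent groups with equal n: n = 2·((z_{α/2} + z_β) / d)².
z_{α/2} + z_β = 1.960 + 0.524 = 2.484.
n = 2 × (2.484 / 0.33)² = 2 × 7.527² = 2 × 56.66 = 113.3.
Round up to the next whole participant.

n = 114 per group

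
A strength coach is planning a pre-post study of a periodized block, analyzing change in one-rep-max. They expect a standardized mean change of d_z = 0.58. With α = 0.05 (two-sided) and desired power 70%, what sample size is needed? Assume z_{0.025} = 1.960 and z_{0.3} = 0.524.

n = 19 pairs

For a paired (one-sample on differences) test: n = ((z_{α/2} + z_β) / d)².
z_{α/2} + z_β = 1.960 + 0.524 = 2.484.
n = (2.484 / 0.58)² = 4.283² = 18.34.
Round up.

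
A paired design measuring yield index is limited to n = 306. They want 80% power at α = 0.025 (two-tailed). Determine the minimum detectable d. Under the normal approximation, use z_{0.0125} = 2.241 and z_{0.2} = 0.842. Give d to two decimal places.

d_min ≈ 0.18

For a single sample (or paired design) of n = 306: d_min = (z_{α/2} + z_β)/√n.
z-sum = 2.241 + 0.842 = 3.083.
d_min = 3.083 / √306 = 3.083 / 17.493 = 0.176.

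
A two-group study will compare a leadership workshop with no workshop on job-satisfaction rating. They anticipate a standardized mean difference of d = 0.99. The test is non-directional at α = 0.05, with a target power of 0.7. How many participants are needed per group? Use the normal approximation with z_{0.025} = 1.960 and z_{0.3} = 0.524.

For two independent groups with equal n: n = 2·((z_{α/2} + z_β) / d)².
z_{α/2} + z_β = 1.960 + 0.524 = 2.484.
n = 2 × (2.484 / 0.99)² = 2 × 2.509² = 2 × 6.30 = 12.6.
Round up to the next whole participant.

n = 13 per group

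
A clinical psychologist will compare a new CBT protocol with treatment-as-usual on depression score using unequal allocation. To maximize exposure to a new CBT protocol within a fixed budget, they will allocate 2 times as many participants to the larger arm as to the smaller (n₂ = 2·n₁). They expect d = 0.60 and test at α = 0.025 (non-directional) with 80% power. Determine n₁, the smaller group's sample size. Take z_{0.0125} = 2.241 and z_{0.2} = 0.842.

With allocation ratio k = n₂/n₁ = 2, Var(x̄₁−x̄₂) = σ²(1/n₁ + 1/(k·n₁)) = σ²·(k+1)/(k·n₁).
So n₁ = (1 + 1/k)·((z_{α/2} + z_β)/d)² = 1.500 × (3.083/0.60)².
n₁ = 1.500 × 26.40 = 39.6.
Round up: n₁ = 40, giving n₂ = 2 × 40 = 80.

n₁ = 40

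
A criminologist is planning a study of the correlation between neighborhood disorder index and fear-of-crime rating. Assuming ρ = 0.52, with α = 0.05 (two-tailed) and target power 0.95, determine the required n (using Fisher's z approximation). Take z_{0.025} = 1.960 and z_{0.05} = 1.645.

n = 43

Fisher's z: C = ½·ln((1+r)/(1−r)) = ½·ln(3.1667) = 0.5763.
n = ((z_{α/2} + z_β)/C)² + 3.
(1.960 + 1.645) / 0.5763 = 3.605 / 0.5763 = 6.255.
n = 6.255² + 3 = 39.13 + 3 = 42.1.
Round up.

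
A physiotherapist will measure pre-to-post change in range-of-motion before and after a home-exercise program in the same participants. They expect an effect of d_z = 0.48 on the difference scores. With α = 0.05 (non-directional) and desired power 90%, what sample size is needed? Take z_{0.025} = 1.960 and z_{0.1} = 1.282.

For a paired (one-sample on differences) test: n = ((z_{α/2} + z_β) / d)².
z_{α/2} + z_β = 1.960 + 1.282 = 3.242.
n = (3.242 / 0.48)² = 6.754² = 45.62.
Round up.

n = 46 pairs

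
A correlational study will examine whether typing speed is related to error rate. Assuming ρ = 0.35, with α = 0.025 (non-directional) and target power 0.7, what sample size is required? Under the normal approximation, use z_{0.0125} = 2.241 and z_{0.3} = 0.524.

Fisher's z: C = ½·ln((1+r)/(1−r)) = ½·ln(2.0769) = 0.3654.
n = ((z_{α/2} + z_β)/C)² + 3.
(2.241 + 0.524) / 0.3654 = 2.765 / 0.3654 = 7.567.
n = 7.567² + 3 = 57.26 + 3 = 60.3.
Round up.

n = 61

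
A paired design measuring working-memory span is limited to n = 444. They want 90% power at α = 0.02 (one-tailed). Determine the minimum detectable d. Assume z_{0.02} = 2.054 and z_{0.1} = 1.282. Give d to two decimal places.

For a single sample (or paired design) of n = 444: d_min = (z_{α} + z_β)/√n.
z-sum = 2.054 + 1.282 = 3.336.
d_min = 3.336 / √444 = 3.336 / 21.071 = 0.158.

d_min ≈ 0.16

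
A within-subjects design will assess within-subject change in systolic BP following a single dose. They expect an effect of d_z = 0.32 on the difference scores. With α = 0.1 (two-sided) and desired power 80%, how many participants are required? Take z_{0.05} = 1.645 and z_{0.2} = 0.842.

n = 61 pairs

For a paired (one-sample on differences) test: n = ((z_{α/2} + z_β) / d)².
z_{α/2} + z_β = 1.645 + 0.842 = 2.487.
n = (2.487 / 0.32)² = 7.772² = 60.40.
Round up.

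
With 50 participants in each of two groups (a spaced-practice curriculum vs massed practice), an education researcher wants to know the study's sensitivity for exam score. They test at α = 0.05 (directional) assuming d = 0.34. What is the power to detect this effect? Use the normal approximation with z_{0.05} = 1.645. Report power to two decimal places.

For two equal groups, power = Φ(d·√(n/2) − z_{α}).
d·√(n/2) = 0.34 × √(50/2) = 0.34 × 5.000 = 1.700.
z_β = 1.700 − 1.645 = 0.055.
Power = Φ(0.055) = 0.522.

power ≈ 0.52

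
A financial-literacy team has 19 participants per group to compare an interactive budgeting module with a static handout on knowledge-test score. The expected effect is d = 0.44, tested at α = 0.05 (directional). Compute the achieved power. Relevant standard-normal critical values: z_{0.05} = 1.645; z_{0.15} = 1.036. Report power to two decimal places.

For two equal groups, power = Φ(d·√(n/2) − z_{α}).
d·√(n/2) = 0.44 × √(19/2) = 0.44 × 3.082 = 1.356.
z_β = 1.356 − 1.645 = -0.289.
Power = Φ(-0.289) = 0.386.

power ≈ 0.39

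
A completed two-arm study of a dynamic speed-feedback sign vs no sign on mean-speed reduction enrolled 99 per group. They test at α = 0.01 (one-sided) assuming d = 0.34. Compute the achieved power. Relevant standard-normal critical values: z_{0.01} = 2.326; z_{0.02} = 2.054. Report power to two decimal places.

power ≈ 0.53

For two equal groups, power = Φ(d·√(n/2) − z_{α}).
d·√(n/2) = 0.34 × √(99/2) = 0.34 × 7.036 = 2.392.
z_β = 2.392 − 2.326 = 0.066.
Power = Φ(0.066) = 0.526.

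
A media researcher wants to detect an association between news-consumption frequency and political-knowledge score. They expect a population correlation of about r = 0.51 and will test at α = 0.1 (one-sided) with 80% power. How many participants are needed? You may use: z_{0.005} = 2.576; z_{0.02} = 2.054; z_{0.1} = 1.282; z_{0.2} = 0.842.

Fisher's z: C = ½·ln((1+r)/(1−r)) = ½·ln(3.0816) = 0.5627.
n = ((z_{α} + z_β)/C)² + 3.
(1.282 + 0.842) / 0.5627 = 2.124 / 0.5627 = 3.775.
n = 3.775² + 3 = 14.25 + 3 = 17.2.
Round up.

n = 18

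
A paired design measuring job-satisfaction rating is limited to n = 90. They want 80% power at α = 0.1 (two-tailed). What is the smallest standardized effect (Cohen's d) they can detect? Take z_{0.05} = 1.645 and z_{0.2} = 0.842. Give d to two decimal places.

d_min ≈ 0.26

For a single sample (or paired design) of n = 90: d_min = (z_{α/2} + z_β)/√n.
z-sum = 1.645 + 0.842 = 2.487.
d_min = 2.487 / √90 = 2.487 / 9.487 = 0.262.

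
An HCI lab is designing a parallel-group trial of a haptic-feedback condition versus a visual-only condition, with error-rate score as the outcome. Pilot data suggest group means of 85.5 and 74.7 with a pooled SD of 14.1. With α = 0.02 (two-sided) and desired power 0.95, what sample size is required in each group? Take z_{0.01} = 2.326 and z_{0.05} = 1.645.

Cohen's d = |M₁ − M₂| / SD_pooled = |85.5 − 74.7| / 14.1 = 10.8 / 14.1 = 0.766.
For two independent groups with equal n: n = 2·((z_{α/2} + z_β) / d)².
z_{α/2} + z_β = 2.326 + 1.645 = 3.971.
n = 2 × (3.971 / 0.766)² = 2 × 5.184² = 2 × 26.87 = 53.7.
Round up to the next whole participant.

n = 54 per group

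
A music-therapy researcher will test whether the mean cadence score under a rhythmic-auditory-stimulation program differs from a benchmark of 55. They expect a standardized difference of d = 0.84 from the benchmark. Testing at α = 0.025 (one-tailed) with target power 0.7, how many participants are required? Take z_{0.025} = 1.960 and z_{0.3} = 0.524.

For a one-sample test: n = ((z_{α} + z_β) / d)².
z_{α} + z_β = 1.960 + 0.524 = 2.484.
n = (2.484 / 0.84)² = 2.957² = 8.74.
Round up.

n = 9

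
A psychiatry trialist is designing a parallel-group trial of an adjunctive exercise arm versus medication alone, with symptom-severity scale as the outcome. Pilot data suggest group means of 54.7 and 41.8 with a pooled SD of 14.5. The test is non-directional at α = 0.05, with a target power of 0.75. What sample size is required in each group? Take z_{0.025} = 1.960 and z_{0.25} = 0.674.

n = 18 per group

Cohen's d = |M₁ − M₂| / SD_pooled = |54.7 − 41.8| / 14.5 = 12.9 / 14.5 = 0.890.
For two independent groups with equal n: n = 2·((z_{α/2} + z_β) / d)².
z_{α/2} + z_β = 1.960 + 0.674 = 2.634.
n = 2 × (2.634 / 0.890)² = 2 × 2.960² = 2 × 8.76 = 17.5.
Round up to the next whole participant.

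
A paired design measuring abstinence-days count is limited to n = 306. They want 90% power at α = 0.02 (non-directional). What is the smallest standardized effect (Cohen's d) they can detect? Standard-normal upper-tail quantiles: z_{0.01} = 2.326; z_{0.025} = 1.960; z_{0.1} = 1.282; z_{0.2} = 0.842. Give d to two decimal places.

For a single sample (or paired design) of n = 306: d_min = (z_{α/2} + z_β)/√n.
z-sum = 2.326 + 1.282 = 3.608.
d_min = 3.608 / √306 = 3.608 / 17.493 = 0.206.

d_min ≈ 0.21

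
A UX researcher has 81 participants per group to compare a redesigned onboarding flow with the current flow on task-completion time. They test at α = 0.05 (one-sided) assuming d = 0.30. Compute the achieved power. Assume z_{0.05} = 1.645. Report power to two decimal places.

For two equal groups, power = Φ(d·√(n/2) − z_{α}).
d·√(n/2) = 0.30 × √(81/2) = 0.30 × 6.364 = 1.909.
z_β = 1.909 − 1.645 = 0.264.
Power = Φ(0.264) = 0.604.

power ≈ 0.60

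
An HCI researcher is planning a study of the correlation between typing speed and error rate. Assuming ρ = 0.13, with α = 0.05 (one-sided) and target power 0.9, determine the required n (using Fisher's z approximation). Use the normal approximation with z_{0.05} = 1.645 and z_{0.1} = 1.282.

n = 505

Fisher's z: C = ½·ln((1+r)/(1−r)) = ½·ln(1.2989) = 0.1307.
n = ((z_{α} + z_β)/C)² + 3.
(1.645 + 1.282) / 0.1307 = 2.927 / 0.1307 = 22.395.
n = 22.395² + 3 = 501.53 + 3 = 504.5.
Round up.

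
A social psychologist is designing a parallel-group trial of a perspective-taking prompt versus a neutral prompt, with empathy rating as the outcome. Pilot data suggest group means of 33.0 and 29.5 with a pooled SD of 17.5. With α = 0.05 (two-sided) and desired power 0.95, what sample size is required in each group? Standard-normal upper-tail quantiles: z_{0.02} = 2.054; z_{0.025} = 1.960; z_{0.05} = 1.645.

Cohen's d = |M₁ − M₂| / SD_pooled = |33.0 − 29.5| / 17.5 = 3.5 / 17.5 = 0.200.
For two independent groups with equal n: n = 2·((z_{α/2} + z_β) / d)².
z_{α/2} + z_β = 1.960 + 1.645 = 3.605.
n = 2 × (3.605 / 0.200)² = 2 × 18.025² = 2 × 324.90 = 649.8.
Round up to the next whole participant.

n = 650 per group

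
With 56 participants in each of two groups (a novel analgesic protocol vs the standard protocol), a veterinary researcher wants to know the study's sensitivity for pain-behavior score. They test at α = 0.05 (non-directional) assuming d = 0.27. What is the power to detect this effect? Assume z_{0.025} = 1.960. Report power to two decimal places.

power ≈ 0.30

For two equal groups, power = Φ(d·√(n/2) − z_{α/2}).
d·√(n/2) = 0.27 × √(56/2) = 0.27 × 5.292 = 1.429.
z_β = 1.429 − 1.960 = -0.531.
Power = Φ(-0.531) = 0.298.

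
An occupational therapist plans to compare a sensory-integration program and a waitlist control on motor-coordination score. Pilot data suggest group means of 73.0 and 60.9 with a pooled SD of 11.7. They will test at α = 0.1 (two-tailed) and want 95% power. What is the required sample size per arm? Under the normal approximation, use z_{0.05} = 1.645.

Cohen's d = |M₁ − M₂| / SD_pooled = |73.0 − 60.9| / 11.7 = 12.1 / 11.7 = 1.034.
For two independent groups with equal n: n = 2·((z_{α/2} + z_β) / d)².
z_{α/2} + z_β = 1.645 + 1.645 = 3.290.
n = 2 × (3.290 / 1.034)² = 2 × 3.182² = 2 × 10.12 = 20.2.
Round up to the next whole participant.

n = 21 per group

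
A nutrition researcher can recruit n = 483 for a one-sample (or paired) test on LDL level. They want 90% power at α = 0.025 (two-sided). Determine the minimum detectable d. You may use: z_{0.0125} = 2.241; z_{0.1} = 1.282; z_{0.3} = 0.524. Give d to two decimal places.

For a single sample (or paired design) of n = 483: d_min = (z_{α/2} + z_β)/√n.
z-sum = 2.241 + 1.282 = 3.523.
d_min = 3.523 / √483 = 3.523 / 21.977 = 0.160.

d_min ≈ 0.16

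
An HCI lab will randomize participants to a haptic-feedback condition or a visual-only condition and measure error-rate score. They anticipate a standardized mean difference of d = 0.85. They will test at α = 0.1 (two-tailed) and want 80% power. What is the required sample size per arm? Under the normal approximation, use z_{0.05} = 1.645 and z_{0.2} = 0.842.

n = 18 per group

For two independent groups with equal n: n = 2·((z_{α/2} + z_β) / d)².
z_{α/2} + z_β = 1.645 + 0.842 = 2.487.
n = 2 × (2.487 / 0.85)² = 2 × 2.926² = 2 × 8.56 = 17.1.
Round up to the next whole participant.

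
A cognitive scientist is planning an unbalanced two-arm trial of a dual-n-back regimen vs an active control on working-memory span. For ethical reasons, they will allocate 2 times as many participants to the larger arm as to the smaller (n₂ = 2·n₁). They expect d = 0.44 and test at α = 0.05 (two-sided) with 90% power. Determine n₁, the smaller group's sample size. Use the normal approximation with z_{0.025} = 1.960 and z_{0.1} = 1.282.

With allocation ratio k = n₂/n₁ = 2, Var(x̄₁−x̄₂) = σ²(1/n₁ + 1/(k·n₁)) = σ²·(k+1)/(k·n₁).
So n₁ = (1 + 1/k)·((z_{α/2} + z_β)/d)² = 1.500 × (3.242/0.44)².
n₁ = 1.500 × 54.29 = 81.4.
Round up: n₁ = 82, giving n₂ = 2 × 82 = 164.

n₁ = 82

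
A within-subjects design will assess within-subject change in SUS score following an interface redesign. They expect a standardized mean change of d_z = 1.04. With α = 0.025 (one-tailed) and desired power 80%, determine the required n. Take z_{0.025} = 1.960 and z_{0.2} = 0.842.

n = 8 pairs

For a paired (one-sample on differences) test: n = ((z_{α} + z_β) / d)².
z_{α} + z_β = 1.960 + 0.842 = 2.802.
n = (2.802 / 1.04)² = 2.694² = 7.26.
Round up.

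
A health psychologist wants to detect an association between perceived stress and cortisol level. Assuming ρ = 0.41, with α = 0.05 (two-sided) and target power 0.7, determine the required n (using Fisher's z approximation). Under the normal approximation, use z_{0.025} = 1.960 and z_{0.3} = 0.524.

Fisher's z: C = ½·ln((1+r)/(1−r)) = ½·ln(2.3898) = 0.4356.
n = ((z_{α/2} + z_β)/C)² + 3.
(1.960 + 0.524) / 0.4356 = 2.484 / 0.4356 = 5.702.
n = 5.702² + 3 = 32.52 + 3 = 35.5.
Round up.

n = 36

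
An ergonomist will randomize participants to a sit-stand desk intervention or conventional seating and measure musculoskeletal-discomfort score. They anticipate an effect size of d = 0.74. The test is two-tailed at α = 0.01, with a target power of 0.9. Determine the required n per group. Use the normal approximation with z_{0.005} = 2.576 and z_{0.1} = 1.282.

For two independent groups with equal n: n = 2·((z_{α/2} + z_β) / d)².
z_{α/2} + z_β = 2.576 + 1.282 = 3.858.
n = 2 × (3.858 / 0.74)² = 2 × 5.214² = 2 × 27.18 = 54.4.
Round up to the next whole participant.

n = 55 per group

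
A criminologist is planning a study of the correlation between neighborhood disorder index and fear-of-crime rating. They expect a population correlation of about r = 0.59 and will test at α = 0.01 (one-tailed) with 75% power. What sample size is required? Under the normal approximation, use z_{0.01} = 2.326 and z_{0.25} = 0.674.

n = 23

Fisher's z: C = ½·ln((1+r)/(1−r)) = ½·ln(3.8780) = 0.6777.
n = ((z_{α} + z_β)/C)² + 3.
(2.326 + 0.674) / 0.6777 = 3.000 / 0.6777 = 4.427.
n = 4.427² + 3 = 19.60 + 3 = 22.6.
Round up.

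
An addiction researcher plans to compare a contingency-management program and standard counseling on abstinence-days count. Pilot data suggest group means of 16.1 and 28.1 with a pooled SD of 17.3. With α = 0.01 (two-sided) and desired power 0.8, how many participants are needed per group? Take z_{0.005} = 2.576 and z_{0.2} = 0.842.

n = 49 per group

Cohen's d = |M₁ − M₂| / SD_pooled = |16.1 − 28.1| / 17.3 = 12.0 / 17.3 = 0.694.
For two independent groups with equal n: n = 2·((z_{α/2} + z_β) / d)².
z_{α/2} + z_β = 2.576 + 0.842 = 3.418.
n = 2 × (3.418 / 0.694)² = 2 × 4.925² = 2 × 24.26 = 48.5.
Round up to the next whole participant.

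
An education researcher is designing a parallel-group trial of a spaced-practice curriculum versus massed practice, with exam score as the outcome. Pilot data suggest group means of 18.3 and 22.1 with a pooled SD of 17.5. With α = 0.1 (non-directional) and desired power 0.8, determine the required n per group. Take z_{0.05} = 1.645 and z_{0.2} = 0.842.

n = 263 per group

Cohen's d = |M₁ − M₂| / SD_pooled = |18.3 − 22.1| / 17.5 = 3.8 / 17.5 = 0.217.
For two independent groups with equal n: n = 2·((z_{α/2} + z_β) / d)².
z_{α/2} + z_β = 1.645 + 0.842 = 2.487.
n = 2 × (2.487 / 0.217)² = 2 × 11.461² = 2 × 131.35 = 262.7.
Round up to the next whole participant.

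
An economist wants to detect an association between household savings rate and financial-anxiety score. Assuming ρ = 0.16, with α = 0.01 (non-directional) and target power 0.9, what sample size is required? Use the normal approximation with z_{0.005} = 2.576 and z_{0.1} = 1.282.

Fisher's z: C = ½·ln((1+r)/(1−r)) = ½·ln(1.3810) = 0.1614.
n = ((z_{α/2} + z_β)/C)² + 3.
(2.576 + 1.282) / 0.1614 = 3.858 / 0.1614 = 23.903.
n = 23.903² + 3 = 571.37 + 3 = 574.4.
Round up.

n = 575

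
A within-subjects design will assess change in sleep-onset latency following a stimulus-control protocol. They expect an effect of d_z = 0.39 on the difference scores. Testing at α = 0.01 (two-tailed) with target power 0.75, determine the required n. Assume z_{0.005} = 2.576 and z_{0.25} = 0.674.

For a paired (one-sample on differences) test: n = ((z_{α/2} + z_β) / d)².
z_{α/2} + z_β = 2.576 + 0.674 = 3.250.
n = (3.250 / 0.39)² = 8.333² = 69.44.
Round up.

n = 70 pairs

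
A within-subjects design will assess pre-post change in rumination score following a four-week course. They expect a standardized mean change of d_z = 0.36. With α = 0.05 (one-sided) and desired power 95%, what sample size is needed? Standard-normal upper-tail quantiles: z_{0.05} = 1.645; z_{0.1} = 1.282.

For a paired (one-sample on differences) test: n = ((z_{α} + z_β) / d)².
z_{α} + z_β = 1.645 + 1.645 = 3.290.
n = (3.290 / 0.36)² = 9.139² = 83.52.
Round up.

n = 84 pairs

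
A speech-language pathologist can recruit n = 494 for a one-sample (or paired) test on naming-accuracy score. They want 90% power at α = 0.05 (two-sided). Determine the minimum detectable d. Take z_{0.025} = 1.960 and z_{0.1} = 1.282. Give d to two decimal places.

d_min ≈ 0.15

For a single sample (or paired design) of n = 494: d_min = (z_{α/2} + z_β)/√n.
z-sum = 1.960 + 1.282 = 3.242.
d_min = 3.242 / √494 = 3.242 / 22.226 = 0.146.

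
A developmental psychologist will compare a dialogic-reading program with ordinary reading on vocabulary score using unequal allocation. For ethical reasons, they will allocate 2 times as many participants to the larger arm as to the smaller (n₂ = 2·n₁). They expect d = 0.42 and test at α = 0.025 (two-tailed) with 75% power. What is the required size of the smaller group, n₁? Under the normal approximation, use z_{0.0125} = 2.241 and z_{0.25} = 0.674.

With allocation ratio k = n₂/n₁ = 2, Var(x̄₁−x̄₂) = σ²(1/n₁ + 1/(k·n₁)) = σ²·(k+1)/(k·n₁).
So n₁ = (1 + 1/k)·((z_{α/2} + z_β)/d)² = 1.500 × (2.915/0.42)².
n₁ = 1.500 × 48.17 = 72.3.
Round up: n₁ = 73, giving n₂ = 2 × 73 = 146.

n₁ = 73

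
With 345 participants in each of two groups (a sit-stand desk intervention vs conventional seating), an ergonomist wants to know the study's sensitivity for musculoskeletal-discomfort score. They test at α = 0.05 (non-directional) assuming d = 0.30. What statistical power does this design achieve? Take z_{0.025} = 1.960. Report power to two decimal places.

For two equal groups, power = Φ(d·√(n/2) − z_{α/2}).
d·√(n/2) = 0.30 × √(345/2) = 0.30 × 13.134 = 3.940.
z_β = 3.940 − 1.960 = 1.980.
Power = Φ(1.980) = 0.976.

power ≈ 0.98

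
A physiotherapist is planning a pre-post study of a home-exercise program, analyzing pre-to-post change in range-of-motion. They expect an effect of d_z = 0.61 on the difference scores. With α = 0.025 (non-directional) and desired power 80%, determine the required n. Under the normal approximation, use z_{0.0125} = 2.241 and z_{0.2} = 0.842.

For a paired (one-sample on differences) test: n = ((z_{α/2} + z_β) / d)².
z_{α/2} + z_β = 2.241 + 0.842 = 3.083.
n = (3.083 / 0.61)² = 5.054² = 25.54.
Round up.

n = 26 pairs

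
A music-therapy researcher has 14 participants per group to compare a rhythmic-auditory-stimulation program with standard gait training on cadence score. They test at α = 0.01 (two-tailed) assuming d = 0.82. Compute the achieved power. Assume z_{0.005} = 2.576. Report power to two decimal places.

For two equal groups, power = Φ(d·√(n/2) − z_{α/2}).
d·√(n/2) = 0.82 × √(14/2) = 0.82 × 2.646 = 2.170.
z_β = 2.170 − 2.576 = -0.406.
Power = Φ(-0.406) = 0.342.

power ≈ 0.34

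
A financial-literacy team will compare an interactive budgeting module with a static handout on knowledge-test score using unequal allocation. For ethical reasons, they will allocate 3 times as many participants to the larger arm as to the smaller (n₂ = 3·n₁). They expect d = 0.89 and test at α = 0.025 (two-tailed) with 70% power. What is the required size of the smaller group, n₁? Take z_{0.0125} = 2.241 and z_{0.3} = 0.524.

With allocation ratio k = n₂/n₁ = 3, Var(x̄₁−x̄₂) = σ²(1/n₁ + 1/(k·n₁)) = σ²·(k+1)/(k·n₁).
So n₁ = (1 + 1/k)·((z_{α/2} + z_β)/d)² = 1.333 × (2.765/0.89)².
n₁ = 1.333 × 9.65 = 12.9.
Round up: n₁ = 13, giving n₂ = 3 × 13 = 39.

n₁ = 13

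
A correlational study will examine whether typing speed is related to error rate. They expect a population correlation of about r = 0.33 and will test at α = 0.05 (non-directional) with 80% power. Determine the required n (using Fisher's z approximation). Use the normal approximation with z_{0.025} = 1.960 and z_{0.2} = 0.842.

Fisher's z: C = ½·ln((1+r)/(1−r)) = ½·ln(1.9851) = 0.3428.
n = ((z_{α/2} + z_β)/C)² + 3.
(1.960 + 0.842) / 0.3428 = 2.802 / 0.3428 = 8.174.
n = 8.174² + 3 = 66.81 + 3 = 69.8.
Round up.

n = 70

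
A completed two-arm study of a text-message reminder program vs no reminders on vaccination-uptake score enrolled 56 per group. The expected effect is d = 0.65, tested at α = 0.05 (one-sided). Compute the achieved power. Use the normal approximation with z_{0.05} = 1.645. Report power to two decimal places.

power ≈ 0.96

For two equal groups, power = Φ(d·√(n/2) − z_{α}).
d·√(n/2) = 0.65 × √(56/2) = 0.65 × 5.292 = 3.439.
z_β = 3.439 − 1.645 = 1.794.
Power = Φ(1.794) = 0.964.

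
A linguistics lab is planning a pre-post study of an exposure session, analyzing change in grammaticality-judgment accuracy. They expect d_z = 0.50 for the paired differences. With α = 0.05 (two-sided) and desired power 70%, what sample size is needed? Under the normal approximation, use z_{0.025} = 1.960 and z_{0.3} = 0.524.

For a paired (one-sample on differences) test: n = ((z_{α/2} + z_β) / d)².
z_{α/2} + z_β = 1.960 + 0.524 = 2.484.
n = (2.484 / 0.50)² = 4.968² = 24.68.
Round up.

n = 25 pairs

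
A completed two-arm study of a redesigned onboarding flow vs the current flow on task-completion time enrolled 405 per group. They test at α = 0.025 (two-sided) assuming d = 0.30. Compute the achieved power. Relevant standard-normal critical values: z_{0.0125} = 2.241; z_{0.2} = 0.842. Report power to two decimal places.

power ≈ 0.98

For two equal groups, power = Φ(d·√(n/2) − z_{α/2}).
d·√(n/2) = 0.30 × √(405/2) = 0.30 × 14.230 = 4.269.
z_β = 4.269 − 2.241 = 2.028.
Power = Φ(2.028) = 0.979.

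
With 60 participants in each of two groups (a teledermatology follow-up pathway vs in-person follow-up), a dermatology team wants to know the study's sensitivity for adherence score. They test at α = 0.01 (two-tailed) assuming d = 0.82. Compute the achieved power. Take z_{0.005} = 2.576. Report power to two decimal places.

power ≈ 0.97

For two equal groups, power = Φ(d·√(n/2) − z_{α/2}).
d·√(n/2) = 0.82 × √(60/2) = 0.82 × 5.477 = 4.491.
z_β = 4.491 − 2.576 = 1.915.
Power = Φ(1.915) = 0.972.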